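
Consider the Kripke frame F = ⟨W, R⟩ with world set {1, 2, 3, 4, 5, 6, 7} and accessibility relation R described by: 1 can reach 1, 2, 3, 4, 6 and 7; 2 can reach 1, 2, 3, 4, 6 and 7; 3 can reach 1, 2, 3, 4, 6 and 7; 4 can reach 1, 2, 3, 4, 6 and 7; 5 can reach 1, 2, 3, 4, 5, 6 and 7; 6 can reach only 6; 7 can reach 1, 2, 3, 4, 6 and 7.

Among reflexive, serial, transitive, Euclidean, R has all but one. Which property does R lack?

Euclidean

Reflexive: yes — every world is R-related to itself.
Serial: yes — every world has a successor (e.g. 1 R 1).
Transitive: yes — every two-step R-path is closed by a direct edge.
Euclidean: no — 1 R 6 and 1 R 2, but not 6 R 2.
Only Euclidean fails.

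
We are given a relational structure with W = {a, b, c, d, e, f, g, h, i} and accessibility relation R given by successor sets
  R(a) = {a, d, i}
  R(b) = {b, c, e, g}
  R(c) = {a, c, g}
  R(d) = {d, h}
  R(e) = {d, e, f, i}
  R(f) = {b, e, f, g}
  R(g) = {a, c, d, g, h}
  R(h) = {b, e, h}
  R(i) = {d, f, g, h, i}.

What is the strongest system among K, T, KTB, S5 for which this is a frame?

Reflexive (axiom T): yes — every world is R-related to itself.
Symmetric (axiom B): no — a R d but not d R a.
Euclidean (axiom 5): no — a R d and a R i, but not d R i.
So F validates K, T; KTB would additionally require R to be symmetric. The strongest is T.

T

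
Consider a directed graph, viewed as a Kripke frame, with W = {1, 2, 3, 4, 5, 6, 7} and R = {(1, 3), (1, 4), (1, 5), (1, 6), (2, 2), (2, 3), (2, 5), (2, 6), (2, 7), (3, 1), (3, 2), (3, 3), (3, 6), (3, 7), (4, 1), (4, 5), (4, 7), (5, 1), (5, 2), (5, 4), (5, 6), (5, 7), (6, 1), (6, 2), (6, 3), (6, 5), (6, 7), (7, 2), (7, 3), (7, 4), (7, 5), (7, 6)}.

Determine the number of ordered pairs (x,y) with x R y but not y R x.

R is symmetric; there are no such tuples.

0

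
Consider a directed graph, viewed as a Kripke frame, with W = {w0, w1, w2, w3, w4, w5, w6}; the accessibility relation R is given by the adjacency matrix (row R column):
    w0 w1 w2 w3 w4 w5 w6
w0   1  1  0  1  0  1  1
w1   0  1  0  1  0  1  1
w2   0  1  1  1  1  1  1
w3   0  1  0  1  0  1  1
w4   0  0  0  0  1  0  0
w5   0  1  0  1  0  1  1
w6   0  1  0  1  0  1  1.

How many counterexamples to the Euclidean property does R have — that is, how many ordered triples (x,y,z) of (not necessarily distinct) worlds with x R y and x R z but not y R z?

17

Enumerating: (w0,w1,w0), (w0,w3,w0), (w0,w5,w0), (w0,w6,w0), (w2,w1,w2), (w2,w1,w4), (w2,w3,w2), (w2,w3,w4), (w2,w4,w1), (w2,w4,w2), (w2,w4,w3), (w2,w4,w5), (w2,w4,w6), (w2,w5,w2), (w2,w5,w4), (w2,w6,w2), (w2,w6,w4).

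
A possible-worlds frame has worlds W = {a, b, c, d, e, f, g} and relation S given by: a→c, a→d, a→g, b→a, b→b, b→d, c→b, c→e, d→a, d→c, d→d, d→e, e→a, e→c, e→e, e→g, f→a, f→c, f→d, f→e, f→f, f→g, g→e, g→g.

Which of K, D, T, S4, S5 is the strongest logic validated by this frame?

Serial (axiom D): yes — every world has a successor (e.g. a S c).
Reflexive (axiom T): no — a is not related to itself.
Transitive (axiom 4): no — a S c and c S b, but not a S b.
Euclidean (axiom 5): no — a S c and a S d, but not c S d.
So F validates K, D; T would additionally require S to be reflexive. The strongest is D.

D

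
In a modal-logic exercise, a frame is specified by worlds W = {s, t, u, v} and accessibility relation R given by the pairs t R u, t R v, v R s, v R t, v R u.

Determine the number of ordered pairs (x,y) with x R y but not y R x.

3

Enumerating: (t,u), (v,s), (v,u).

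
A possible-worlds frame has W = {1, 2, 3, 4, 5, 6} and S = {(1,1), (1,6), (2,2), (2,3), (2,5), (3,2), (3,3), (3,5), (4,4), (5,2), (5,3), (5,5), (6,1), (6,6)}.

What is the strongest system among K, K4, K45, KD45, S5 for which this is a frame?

Transitive (axiom 4): yes — every two-step S-path is closed by a direct edge.
Euclidean (axiom 5): yes — any two successors of a common world are S-related.
Serial (axiom D): yes — every world has a successor (e.g. 1 S 1).
Reflexive (axiom T): yes — every world is S-related to itself.
So F validates K, K4, K45, KD45, S5. The strongest is S5.

S5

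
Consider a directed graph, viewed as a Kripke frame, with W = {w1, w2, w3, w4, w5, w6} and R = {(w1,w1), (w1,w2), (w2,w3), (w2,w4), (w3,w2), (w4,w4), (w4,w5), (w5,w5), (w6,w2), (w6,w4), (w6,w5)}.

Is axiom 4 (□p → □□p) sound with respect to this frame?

The schema 4 characterises exactly the transitive frames.
Transitive: no — w1 R w2 and w2 R w3, but not w1 R w3.

No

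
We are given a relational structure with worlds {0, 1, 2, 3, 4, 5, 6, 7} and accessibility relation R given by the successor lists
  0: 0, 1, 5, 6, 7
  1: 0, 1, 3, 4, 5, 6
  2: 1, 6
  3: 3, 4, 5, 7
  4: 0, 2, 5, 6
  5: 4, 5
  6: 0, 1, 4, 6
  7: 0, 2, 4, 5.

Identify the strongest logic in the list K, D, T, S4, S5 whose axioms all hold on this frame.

D

Serial (axiom D): yes — every world has a successor (e.g. 0 R 0).
Reflexive (axiom T): no — 2 is not related to itself.
Transitive (axiom 4): no — 0 R 1 and 1 R 3, but not 0 R 3.
Euclidean (axiom 5): no — 0 R 1 and 0 R 7, but not 1 R 7.
So F validates K, D; T would additionally require R to be reflexive. The strongest is D.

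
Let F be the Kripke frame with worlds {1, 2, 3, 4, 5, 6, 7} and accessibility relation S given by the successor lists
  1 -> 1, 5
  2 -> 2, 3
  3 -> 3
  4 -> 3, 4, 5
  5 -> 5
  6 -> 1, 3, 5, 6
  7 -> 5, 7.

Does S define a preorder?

Yes

Reflexive: yes — every world is S-related to itself.
Transitive: yes — every two-step S-path is closed by a direct edge.
So S is a preorder.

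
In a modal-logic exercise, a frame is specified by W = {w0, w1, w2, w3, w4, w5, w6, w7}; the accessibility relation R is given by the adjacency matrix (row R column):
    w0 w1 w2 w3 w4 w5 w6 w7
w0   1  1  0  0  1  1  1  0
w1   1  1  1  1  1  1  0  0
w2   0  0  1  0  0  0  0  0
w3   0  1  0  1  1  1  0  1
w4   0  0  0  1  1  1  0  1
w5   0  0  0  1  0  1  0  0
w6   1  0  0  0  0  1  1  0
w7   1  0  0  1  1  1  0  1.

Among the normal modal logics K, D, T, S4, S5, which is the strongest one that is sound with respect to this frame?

Serial (axiom D): yes — every world has a successor (e.g. w0 R w0).
Reflexive (axiom T): yes — every world is R-related to itself.
Transitive (axiom 4): no — w0 R w1 and w1 R w2, but not w0 R w2.
Euclidean (axiom 5): no — w0 R w1 and w0 R w6, but not w1 R w6.
So F validates K, D, T; S4 would additionally require R to be transitive. The strongest is T.

T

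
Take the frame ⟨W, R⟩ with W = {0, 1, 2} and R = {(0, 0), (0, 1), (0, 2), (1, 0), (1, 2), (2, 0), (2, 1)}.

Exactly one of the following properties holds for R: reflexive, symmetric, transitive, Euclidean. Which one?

symmetric

Reflexive: no — 1 is not related to itself.
Symmetric: yes — every pair in R has its reverse in R.
Transitive: no — 1 R 0 and 0 R 1, but not 1 R 1.
Euclidean: no — 0 R 1 and 0 R 1, but not 1 R 1.
Only symmetric holds.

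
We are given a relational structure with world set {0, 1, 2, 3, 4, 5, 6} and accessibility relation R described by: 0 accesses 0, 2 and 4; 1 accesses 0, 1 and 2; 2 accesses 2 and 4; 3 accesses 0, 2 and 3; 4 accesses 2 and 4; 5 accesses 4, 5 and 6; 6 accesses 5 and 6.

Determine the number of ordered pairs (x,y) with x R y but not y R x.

Enumerating: (0,2), (0,4), (1,0), (1,2), (3,0), (3,2), (5,4).

7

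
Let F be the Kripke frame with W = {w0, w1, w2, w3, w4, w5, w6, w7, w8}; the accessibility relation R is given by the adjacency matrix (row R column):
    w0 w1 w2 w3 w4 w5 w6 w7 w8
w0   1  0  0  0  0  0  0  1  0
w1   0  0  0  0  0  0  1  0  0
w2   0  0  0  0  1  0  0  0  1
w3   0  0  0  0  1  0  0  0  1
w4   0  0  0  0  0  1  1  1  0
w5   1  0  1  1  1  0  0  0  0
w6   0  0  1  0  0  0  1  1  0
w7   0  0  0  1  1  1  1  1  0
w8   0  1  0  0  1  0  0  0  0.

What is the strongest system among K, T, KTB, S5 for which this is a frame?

K

Reflexive (axiom T): no — w1 is not related to itself.
Symmetric (axiom B): no — w0 R w7 but not w7 R w0.
Euclidean (axiom 5): no — w2 R w4 and w2 R w8, but not w4 R w8.
So F validates K; T would additionally require R to be reflexive. The strongest is K.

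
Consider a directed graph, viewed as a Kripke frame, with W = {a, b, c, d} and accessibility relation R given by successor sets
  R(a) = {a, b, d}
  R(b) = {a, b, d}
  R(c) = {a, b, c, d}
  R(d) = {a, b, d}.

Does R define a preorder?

Reflexive: yes — every world is R-related to itself.
Transitive: yes — every two-step R-path is closed by a direct edge.
So R is a preorder.

Yes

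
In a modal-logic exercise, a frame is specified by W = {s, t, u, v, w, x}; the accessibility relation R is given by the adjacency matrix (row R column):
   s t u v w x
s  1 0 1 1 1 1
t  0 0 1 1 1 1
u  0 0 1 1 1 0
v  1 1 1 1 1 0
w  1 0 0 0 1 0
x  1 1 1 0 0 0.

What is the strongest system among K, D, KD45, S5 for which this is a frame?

D

Serial (axiom D): yes — every world has a successor (e.g. s R s).
Euclidean (axiom 5): no — s R u and s R x, but not u R x.
Transitive (axiom 4): no — s R v and v R t, but not s R t.
Reflexive (axiom T): no — t is not related to itself.
So F validates K, D; KD45 would additionally require R to be Euclidean and transitive. The strongest is D.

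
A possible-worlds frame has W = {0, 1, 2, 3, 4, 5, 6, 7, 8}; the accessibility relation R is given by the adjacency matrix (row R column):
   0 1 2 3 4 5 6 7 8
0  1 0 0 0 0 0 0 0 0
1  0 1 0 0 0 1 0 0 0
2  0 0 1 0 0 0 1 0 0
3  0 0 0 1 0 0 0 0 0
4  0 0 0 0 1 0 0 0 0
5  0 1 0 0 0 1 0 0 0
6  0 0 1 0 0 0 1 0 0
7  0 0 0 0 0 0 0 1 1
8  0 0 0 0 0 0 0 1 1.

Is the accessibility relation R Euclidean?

Yes

Euclidean: yes — any two successors of a common world are R-related.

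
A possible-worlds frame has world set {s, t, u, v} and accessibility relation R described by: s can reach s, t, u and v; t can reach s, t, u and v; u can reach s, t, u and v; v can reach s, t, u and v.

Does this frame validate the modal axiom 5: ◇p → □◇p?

By correspondence theory, 5 is valid on a frame iff R is Euclidean.
Euclidean: yes — any two successors of a common world are R-related.

Yes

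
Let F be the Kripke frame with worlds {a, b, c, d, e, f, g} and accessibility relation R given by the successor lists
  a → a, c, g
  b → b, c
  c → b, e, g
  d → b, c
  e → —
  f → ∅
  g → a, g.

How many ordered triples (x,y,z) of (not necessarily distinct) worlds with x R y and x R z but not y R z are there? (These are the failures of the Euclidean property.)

Enumerating: (a,c,a), (a,c,c), (a,g,c), (b,c,c), (c,b,e), (c,b,g), (c,e,b), (c,e,e), (c,e,g), (c,g,b), (c,g,e), (d,c,c).

12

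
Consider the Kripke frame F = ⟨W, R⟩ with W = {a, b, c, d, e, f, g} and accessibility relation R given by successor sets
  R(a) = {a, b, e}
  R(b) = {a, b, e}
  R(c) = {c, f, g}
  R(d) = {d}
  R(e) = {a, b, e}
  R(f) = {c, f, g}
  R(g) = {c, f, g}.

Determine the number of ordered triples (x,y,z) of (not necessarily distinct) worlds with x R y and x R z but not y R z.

R is Euclidean; there are no such tuples.

0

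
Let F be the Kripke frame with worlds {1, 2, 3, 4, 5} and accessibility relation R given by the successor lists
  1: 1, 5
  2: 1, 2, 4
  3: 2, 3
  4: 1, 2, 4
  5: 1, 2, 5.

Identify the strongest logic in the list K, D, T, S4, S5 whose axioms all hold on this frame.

T

Serial (axiom D): yes — every world has a successor (e.g. 1 R 1).
Reflexive (axiom T): yes — every world is R-related to itself.
Transitive (axiom 4): no — 1 R 5 and 5 R 2, but not 1 R 2.
Euclidean (axiom 5): no — 2 R 1 and 2 R 4, but not 1 R 4.
So F validates K, D, T; S4 would additionally require R to be transitive. The strongest is T.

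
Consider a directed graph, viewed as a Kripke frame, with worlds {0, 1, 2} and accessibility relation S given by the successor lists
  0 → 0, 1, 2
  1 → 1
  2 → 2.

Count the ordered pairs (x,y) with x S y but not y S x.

2

Enumerating: (0,1), (0,2).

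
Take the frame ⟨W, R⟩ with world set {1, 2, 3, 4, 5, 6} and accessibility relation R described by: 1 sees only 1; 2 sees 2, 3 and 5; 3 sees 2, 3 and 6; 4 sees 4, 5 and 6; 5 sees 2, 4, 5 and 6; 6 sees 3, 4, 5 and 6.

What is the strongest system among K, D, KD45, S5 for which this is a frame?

Serial (axiom D): yes — every world has a successor (e.g. 1 R 1).
Euclidean (axiom 5): no — 2 R 3 and 2 R 5, but not 3 R 5.
Transitive (axiom 4): no — 2 R 3 and 3 R 6, but not 2 R 6.
Reflexive (axiom T): yes — every world is R-related to itself.
So F validates K, D; KD45 would additionally require R to be Euclidean and transitive. The strongest is D.

D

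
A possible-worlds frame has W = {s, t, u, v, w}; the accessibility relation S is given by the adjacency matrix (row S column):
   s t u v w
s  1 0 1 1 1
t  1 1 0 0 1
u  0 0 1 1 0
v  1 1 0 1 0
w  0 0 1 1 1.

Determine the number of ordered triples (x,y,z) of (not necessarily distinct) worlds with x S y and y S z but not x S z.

Enumerating: (s,v,t), (t,s,u), (t,s,v), (t,w,u), (t,w,v), (u,v,s), (u,v,t), (v,s,u), (v,s,w), (v,t,w), (w,v,s), (w,v,t).

12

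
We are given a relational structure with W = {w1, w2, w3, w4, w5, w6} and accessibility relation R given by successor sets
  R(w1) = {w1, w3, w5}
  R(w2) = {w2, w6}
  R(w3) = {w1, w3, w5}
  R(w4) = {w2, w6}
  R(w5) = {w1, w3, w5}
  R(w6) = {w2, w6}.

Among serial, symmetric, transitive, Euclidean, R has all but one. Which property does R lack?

symmetric

Serial: yes — every world has a successor (e.g. w1 R w1).
Symmetric: no — w4 R w2 but not w2 R w4.
Transitive: yes — every two-step R-path is closed by a direct edge.
Euclidean: yes — any two successors of a common world are R-related.
Only symmetric fails.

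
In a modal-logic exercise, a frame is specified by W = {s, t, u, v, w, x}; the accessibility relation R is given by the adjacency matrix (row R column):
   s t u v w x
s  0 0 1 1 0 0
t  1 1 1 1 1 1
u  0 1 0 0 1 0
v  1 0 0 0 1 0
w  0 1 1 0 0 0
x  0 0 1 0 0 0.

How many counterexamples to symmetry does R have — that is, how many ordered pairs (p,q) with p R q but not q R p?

Enumerating: (s,u), (t,s), (t,v), (t,x), (v,w), (x,u).

6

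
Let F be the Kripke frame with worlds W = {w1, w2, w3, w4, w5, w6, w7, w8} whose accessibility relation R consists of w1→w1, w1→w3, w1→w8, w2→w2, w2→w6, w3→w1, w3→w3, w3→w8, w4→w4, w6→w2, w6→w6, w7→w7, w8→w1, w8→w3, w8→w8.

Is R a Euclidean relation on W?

Yes

Euclidean: yes — any two successors of a common world are R-related.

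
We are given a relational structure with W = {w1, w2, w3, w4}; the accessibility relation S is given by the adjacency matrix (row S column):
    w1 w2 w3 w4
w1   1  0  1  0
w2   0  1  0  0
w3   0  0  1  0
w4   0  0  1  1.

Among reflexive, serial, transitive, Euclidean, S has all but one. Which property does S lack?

Reflexive: yes — every world is S-related to itself.
Serial: yes — every world has a successor (e.g. w1 S w1).
Transitive: yes — every two-step S-path is closed by a direct edge.
Euclidean: no — w1 S w3 and w1 S w1, but not w3 S w1.
Only Euclidean fails.

Euclidean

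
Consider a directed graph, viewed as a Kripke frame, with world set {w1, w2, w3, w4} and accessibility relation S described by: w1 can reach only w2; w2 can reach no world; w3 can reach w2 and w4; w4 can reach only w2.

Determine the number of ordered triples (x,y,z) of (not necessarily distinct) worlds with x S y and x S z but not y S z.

Enumerating: (w1,w2,w2), (w3,w2,w2), (w3,w2,w4), (w3,w4,w4), (w4,w2,w2).

5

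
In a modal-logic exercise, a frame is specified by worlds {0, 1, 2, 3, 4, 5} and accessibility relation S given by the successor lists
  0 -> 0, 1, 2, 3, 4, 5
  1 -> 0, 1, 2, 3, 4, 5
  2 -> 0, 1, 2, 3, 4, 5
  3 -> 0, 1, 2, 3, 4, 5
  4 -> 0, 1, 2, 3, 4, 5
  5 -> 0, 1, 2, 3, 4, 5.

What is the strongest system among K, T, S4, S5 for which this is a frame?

Reflexive (axiom T): yes — every world is S-related to itself.
Transitive (axiom 4): yes — every two-step S-path is closed by a direct edge.
Euclidean (axiom 5): yes — any two successors of a common world are S-related.
So F validates K, T, S4, S5. The strongest is S5.

S5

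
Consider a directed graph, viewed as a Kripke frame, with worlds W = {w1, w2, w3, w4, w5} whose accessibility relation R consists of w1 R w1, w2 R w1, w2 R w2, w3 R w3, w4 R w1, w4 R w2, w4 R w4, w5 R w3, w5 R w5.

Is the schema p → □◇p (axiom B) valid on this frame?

No

The schema B characterises exactly the symmetric frames.
Symmetric: no — w2 R w1 but not w1 R w2.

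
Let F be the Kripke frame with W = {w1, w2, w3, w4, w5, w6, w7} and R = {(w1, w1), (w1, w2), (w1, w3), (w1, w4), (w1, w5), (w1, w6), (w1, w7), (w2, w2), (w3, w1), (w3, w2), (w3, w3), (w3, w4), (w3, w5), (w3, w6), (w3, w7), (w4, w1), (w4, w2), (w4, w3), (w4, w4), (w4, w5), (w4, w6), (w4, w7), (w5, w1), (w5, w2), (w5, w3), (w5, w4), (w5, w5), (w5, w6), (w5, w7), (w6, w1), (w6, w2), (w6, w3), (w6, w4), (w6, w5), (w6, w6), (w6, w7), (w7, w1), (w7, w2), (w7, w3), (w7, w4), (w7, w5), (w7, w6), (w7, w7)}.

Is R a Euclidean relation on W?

No

Euclidean: no — w1 R w2 and w1 R w3, but not w2 R w3.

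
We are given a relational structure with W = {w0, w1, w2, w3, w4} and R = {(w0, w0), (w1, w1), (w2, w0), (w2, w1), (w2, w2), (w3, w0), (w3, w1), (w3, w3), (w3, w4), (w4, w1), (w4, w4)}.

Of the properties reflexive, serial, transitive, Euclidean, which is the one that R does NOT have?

Reflexive: yes — every world is R-related to itself.
Serial: yes — every world has a successor (e.g. w0 R w0).
Transitive: yes — every two-step R-path is closed by a direct edge.
Euclidean: no — w2 R w0 and w2 R w1, but not w0 R w1.
Only Euclidean fails.

Euclidean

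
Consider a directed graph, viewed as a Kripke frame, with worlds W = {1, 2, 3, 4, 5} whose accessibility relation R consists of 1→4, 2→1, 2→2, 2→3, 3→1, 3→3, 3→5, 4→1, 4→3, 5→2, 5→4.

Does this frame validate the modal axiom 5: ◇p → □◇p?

The schema 5 characterises exactly the Euclidean frames.
Euclidean: no — 2 R 1 and 2 R 3, but not 1 R 3.

No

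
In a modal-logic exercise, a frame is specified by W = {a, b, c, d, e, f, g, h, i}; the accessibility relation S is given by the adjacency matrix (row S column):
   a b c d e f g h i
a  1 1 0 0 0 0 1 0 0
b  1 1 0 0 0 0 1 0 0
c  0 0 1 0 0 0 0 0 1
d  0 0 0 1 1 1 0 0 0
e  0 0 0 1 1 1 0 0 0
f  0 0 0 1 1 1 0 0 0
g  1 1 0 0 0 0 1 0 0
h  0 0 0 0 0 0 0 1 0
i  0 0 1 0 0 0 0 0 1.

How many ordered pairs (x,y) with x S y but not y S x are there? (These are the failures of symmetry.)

0

S is symmetric; there are no such tuples.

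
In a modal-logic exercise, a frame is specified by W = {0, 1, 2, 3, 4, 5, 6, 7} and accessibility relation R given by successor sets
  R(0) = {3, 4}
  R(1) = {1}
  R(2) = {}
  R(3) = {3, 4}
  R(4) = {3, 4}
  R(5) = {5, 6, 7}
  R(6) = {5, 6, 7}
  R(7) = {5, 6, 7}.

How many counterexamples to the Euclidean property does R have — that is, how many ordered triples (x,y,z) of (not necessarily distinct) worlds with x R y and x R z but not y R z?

R is Euclidean; there are no such tuples.

0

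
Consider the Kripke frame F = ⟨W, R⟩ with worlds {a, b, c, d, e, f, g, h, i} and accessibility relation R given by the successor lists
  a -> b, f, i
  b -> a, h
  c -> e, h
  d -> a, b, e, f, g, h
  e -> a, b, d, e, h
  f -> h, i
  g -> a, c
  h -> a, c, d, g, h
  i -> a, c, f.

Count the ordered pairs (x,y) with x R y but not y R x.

Enumerating: (a,f), (b,h), (c,e), (d,a), (d,b), (d,f), (d,g), (e,a), (e,b), (e,h), (f,h), (g,a), (g,c), (h,a), (h,g), (i,c).

16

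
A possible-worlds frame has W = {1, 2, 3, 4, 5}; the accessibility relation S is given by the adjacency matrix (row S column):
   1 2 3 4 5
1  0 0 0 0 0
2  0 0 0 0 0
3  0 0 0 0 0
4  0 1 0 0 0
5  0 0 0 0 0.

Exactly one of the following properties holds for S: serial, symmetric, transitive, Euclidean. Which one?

Serial: no — 1 has no S-successor.
Symmetric: no — 4 S 2 but not 2 S 4.
Transitive: yes — every two-step S-path is closed by a direct edge.
Euclidean: no — 4 S 2 and 4 S 2, but not 2 S 2.
Only transitive holds.

transitive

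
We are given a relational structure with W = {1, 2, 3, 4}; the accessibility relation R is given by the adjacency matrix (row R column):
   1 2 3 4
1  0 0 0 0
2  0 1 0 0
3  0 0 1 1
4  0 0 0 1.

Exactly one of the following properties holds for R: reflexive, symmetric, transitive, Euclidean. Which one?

Reflexive: no — 1 is not related to itself.
Symmetric: no — 3 R 4 but not 4 R 3.
Transitive: yes — every two-step R-path is closed by a direct edge.
Euclidean: no — 3 R 4 and 3 R 3, but not 4 R 3.
Only transitive holds.

transitive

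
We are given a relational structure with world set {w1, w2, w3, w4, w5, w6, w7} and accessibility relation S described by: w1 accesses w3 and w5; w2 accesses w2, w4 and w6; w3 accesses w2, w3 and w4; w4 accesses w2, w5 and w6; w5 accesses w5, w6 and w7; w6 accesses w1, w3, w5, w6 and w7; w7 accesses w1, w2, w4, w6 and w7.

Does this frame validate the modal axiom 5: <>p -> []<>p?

No

By correspondence theory, 5 is valid on a frame iff S is Euclidean.
Euclidean: no — w1 S w3 and w1 S w5, but not w3 S w5.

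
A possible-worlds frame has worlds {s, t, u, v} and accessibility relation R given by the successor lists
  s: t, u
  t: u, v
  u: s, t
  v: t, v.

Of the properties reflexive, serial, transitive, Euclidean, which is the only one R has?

Reflexive: no — s is not related to itself.
Serial: yes — every world has a successor (e.g. s R t).
Transitive: no — s R t and t R v, but not s R v.
Euclidean: no — t R u and t R v, but not u R v.
Only serial holds.

serial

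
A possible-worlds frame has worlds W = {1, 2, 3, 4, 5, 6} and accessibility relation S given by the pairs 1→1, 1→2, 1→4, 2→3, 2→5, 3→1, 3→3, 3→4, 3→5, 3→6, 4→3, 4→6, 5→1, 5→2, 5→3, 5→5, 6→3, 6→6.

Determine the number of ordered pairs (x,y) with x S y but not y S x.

6

Enumerating: (1,2), (1,4), (2,3), (3,1), (4,6), (5,1).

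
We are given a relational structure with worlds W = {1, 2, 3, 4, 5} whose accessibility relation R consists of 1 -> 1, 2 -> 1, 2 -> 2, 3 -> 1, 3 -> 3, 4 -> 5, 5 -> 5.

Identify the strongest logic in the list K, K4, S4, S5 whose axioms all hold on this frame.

K4

Transitive (axiom 4): yes — every two-step R-path is closed by a direct edge.
Reflexive (axiom T): no — 4 is not related to itself.
Euclidean (axiom 5): no — 2 R 1 and 2 R 2, but not 1 R 2.
So F validates K, K4; S4 would additionally require R to be reflexive. The strongest is K4.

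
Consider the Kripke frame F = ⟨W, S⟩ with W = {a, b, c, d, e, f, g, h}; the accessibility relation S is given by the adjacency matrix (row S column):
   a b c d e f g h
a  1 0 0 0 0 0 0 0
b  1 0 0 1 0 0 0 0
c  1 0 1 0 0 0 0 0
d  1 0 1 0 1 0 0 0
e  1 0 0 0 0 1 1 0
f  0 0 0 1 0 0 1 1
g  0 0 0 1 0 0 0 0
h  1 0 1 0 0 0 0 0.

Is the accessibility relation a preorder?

Reflexive: no — b is not related to itself.
Transitive: no — b S d and d S c, but not b S c.
So S is not a preorder.

No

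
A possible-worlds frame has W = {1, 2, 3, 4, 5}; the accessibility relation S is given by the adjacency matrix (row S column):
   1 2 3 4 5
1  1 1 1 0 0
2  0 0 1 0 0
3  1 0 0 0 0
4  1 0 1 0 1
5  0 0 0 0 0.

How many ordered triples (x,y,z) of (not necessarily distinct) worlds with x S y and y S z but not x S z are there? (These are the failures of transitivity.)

4

Enumerating: (2,3,1), (3,1,2), (3,1,3), (4,1,2).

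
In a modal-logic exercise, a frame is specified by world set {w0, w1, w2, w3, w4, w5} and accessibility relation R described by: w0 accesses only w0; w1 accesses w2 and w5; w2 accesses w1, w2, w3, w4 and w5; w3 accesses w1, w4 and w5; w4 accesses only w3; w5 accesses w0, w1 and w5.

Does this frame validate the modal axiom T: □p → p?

No

The schema T characterises exactly the reflexive frames.
Reflexive: no — w1 is not related to itself.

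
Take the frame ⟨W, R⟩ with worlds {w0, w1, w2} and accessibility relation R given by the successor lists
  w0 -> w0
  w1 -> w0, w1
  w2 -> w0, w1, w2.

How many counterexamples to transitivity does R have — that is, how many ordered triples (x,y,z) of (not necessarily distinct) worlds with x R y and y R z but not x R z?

0

R is transitive; there are no such tuples.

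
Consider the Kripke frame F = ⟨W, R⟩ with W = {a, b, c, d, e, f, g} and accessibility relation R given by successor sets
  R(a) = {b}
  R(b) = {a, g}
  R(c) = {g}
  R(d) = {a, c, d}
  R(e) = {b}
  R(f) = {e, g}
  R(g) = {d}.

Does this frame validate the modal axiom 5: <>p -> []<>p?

By correspondence theory, 5 is valid on a frame iff R is Euclidean.
Euclidean: no — b R a and b R g, but not a R g.

No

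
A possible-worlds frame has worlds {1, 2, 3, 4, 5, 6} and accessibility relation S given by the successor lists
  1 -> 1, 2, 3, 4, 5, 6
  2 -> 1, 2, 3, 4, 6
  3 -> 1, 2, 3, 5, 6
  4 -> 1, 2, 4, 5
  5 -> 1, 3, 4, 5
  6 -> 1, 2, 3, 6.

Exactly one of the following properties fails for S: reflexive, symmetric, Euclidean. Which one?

Reflexive: yes — every world is S-related to itself.
Symmetric: yes — every pair in S has its reverse in S.
Euclidean: no — 1 S 2 and 1 S 5, but not 2 S 5.
Only Euclidean fails.

Euclidean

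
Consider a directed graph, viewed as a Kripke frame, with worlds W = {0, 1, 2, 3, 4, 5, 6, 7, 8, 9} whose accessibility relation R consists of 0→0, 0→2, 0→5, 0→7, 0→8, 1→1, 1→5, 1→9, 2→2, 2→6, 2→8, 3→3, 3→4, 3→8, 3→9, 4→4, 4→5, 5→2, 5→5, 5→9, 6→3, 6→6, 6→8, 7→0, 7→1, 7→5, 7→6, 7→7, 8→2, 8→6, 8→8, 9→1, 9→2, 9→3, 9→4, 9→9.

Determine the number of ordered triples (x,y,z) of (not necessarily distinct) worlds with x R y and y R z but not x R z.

Enumerating: (0,2,6), (0,5,9), (0,7,1), (0,7,6), (0,8,6), (1,5,2), (1,9,2), (1,9,3), (1,9,4), (2,6,3), (3,4,5), (3,8,2), … and 26 more.
Total: 38.

38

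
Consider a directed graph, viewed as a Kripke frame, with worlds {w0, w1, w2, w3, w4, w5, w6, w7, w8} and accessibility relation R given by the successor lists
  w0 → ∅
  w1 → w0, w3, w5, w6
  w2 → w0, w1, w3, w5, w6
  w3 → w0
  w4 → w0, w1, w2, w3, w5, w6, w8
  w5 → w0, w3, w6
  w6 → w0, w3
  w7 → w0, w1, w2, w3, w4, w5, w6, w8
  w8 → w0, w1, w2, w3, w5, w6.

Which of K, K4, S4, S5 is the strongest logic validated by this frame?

Transitive (axiom 4): yes — every two-step R-path is closed by a direct edge.
Reflexive (axiom T): no — w0 is not related to itself.
Euclidean (axiom 5): no — w1 R w0 and w1 R w3, but not w0 R w3.
So F validates K, K4; S4 would additionally require R to be reflexive. The strongest is K4.

K4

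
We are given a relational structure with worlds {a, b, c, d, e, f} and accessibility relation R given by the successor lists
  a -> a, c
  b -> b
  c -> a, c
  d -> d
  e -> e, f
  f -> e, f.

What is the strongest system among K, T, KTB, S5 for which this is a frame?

Reflexive (axiom T): yes — every world is R-related to itself.
Symmetric (axiom B): yes — every pair in R has its reverse in R.
Euclidean (axiom 5): yes — any two successors of a common world are R-related.
So F validates K, T, KTB, S5. The strongest is S5.

S5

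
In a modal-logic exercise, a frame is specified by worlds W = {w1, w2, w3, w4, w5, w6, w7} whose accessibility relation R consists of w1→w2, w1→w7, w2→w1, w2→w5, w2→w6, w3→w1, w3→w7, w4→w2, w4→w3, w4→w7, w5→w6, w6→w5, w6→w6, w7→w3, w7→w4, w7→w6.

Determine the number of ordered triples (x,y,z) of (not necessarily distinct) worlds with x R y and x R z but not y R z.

28

Enumerating: (w1,w2,w2), (w1,w2,w7), (w1,w7,w2), (w1,w7,w7), (w2,w1,w1), (w2,w1,w5), (w2,w1,w6), (w2,w5,w1), (w2,w5,w5), (w2,w6,w1), (w3,w1,w1), (w3,w7,w1), … and 16 more.
Total: 28.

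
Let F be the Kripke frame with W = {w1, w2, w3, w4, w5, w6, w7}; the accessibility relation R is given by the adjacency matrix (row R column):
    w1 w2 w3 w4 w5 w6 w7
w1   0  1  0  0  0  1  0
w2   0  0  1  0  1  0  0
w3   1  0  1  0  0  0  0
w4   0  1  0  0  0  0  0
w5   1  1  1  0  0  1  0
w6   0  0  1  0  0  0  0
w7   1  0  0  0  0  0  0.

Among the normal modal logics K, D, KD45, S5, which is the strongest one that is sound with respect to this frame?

Serial (axiom D): yes — every world has a successor (e.g. w1 R w2).
Euclidean (axiom 5): no — w1 R w2 and w1 R w6, but not w2 R w6.
Transitive (axiom 4): no — w1 R w2 and w2 R w3, but not w1 R w3.
Reflexive (axiom T): no — w1 is not related to itself.
So F validates K, D; KD45 would additionally require R to be Euclidean and transitive. The strongest is D.

D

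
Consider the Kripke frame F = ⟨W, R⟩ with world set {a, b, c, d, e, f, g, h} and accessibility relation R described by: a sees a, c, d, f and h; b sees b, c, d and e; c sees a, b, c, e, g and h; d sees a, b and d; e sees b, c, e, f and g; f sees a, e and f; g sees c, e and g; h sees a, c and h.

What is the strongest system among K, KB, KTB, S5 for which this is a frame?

KTB

Symmetric (axiom B): yes — every pair in R has its reverse in R.
Reflexive (axiom T): yes — every world is R-related to itself.
Euclidean (axiom 5): no — a R c and a R d, but not c R d.
So F validates K, KB, KTB; S5 would additionally require R to be Euclidean. The strongest is KTB.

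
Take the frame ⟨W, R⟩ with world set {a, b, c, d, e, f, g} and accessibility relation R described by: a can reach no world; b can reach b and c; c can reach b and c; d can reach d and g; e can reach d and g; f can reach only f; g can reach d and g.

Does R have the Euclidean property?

Yes

Euclidean: yes — any two successors of a common world are R-related.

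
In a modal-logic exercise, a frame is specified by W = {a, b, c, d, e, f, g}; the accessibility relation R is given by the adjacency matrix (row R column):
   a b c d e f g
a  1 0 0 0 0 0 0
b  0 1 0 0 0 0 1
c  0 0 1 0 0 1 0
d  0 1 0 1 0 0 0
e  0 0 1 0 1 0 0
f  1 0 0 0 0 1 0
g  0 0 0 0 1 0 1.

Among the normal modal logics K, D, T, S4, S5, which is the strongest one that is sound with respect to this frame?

T

Serial (axiom D): yes — every world has a successor (e.g. a R a).
Reflexive (axiom T): yes — every world is R-related to itself.
Transitive (axiom 4): no — b R g and g R e, but not b R e.
Euclidean (axiom 5): no — b R g and b R b, but not g R b.
So F validates K, D, T; S4 would additionally require R to be transitive. The strongest is T.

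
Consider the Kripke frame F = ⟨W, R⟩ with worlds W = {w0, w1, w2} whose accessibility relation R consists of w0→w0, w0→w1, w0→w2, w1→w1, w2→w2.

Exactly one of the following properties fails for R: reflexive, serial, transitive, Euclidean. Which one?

Euclidean

Reflexive: yes — every world is R-related to itself.
Serial: yes — every world has a successor (e.g. w0 R w0).
Transitive: yes — every two-step R-path is closed by a direct edge.
Euclidean: no — w0 R w1 and w0 R w2, but not w1 R w2.
Only Euclidean fails.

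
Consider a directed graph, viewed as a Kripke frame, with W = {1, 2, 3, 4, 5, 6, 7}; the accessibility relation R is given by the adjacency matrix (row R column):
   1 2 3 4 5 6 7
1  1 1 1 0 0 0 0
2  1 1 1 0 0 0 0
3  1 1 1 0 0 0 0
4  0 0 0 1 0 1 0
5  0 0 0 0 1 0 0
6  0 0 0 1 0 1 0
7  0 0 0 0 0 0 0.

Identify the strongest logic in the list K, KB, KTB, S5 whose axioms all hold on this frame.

Symmetric (axiom B): yes — every pair in R has its reverse in R.
Reflexive (axiom T): no — 7 is not related to itself.
Euclidean (axiom 5): yes — any two successors of a common world are R-related.
So F validates K, KB; KTB would additionally require R to be reflexive. The strongest is KB.

KB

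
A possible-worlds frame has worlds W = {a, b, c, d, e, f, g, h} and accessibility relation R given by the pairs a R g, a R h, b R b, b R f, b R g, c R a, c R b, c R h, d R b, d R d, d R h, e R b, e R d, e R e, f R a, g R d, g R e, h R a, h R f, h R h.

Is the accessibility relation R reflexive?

Reflexive: no — a is not related to itself.

No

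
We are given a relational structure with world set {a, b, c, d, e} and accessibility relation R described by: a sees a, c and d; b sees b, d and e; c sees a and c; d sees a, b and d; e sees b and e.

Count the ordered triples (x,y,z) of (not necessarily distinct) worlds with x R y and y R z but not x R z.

6

Enumerating: (a,d,b), (b,d,a), (c,a,d), (d,a,c), (d,b,e), (e,b,d).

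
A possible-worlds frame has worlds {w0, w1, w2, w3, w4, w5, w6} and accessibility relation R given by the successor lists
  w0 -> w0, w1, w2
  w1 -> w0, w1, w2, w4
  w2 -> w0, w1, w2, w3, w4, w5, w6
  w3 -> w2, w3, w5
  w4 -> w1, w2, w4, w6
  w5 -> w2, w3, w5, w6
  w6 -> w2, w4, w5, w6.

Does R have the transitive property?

Transitive: no — w0 R w1 and w1 R w4, but not w0 R w4.

No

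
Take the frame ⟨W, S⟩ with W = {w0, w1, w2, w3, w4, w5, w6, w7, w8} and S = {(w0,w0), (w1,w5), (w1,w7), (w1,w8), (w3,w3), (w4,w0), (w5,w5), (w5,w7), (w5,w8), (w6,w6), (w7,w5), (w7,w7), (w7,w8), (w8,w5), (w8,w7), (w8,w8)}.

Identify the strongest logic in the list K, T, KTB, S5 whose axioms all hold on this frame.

K

Reflexive (axiom T): no — w1 is not related to itself.
Symmetric (axiom B): no — w1 S w5 but not w5 S w1.
Euclidean (axiom 5): yes — any two successors of a common world are S-related.
So F validates K; T would additionally require S to be reflexive. The strongest is K.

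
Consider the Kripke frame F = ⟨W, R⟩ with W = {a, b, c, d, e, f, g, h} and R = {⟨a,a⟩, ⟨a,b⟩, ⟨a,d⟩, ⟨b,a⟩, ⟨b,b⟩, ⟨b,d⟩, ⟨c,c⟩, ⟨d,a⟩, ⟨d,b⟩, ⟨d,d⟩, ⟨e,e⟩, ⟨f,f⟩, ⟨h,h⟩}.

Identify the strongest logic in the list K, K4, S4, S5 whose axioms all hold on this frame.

Transitive (axiom 4): yes — every two-step R-path is closed by a direct edge.
Reflexive (axiom T): no — g is not related to itself.
Euclidean (axiom 5): yes — any two successors of a common world are R-related.
So F validates K, K4; S4 would additionally require R to be reflexive. The strongest is K4.

K4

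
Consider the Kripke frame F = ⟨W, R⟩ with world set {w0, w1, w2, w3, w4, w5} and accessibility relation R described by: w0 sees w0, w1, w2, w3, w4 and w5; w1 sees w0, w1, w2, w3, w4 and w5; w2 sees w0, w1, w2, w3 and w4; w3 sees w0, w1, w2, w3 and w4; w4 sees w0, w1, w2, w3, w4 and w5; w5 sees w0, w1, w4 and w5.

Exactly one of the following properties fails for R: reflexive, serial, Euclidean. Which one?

Euclidean

Reflexive: yes — every world is R-related to itself.
Serial: yes — every world has a successor (e.g. w0 R w0).
Euclidean: no — w0 R w2 and w0 R w5, but not w2 R w5.
Only Euclidean fails.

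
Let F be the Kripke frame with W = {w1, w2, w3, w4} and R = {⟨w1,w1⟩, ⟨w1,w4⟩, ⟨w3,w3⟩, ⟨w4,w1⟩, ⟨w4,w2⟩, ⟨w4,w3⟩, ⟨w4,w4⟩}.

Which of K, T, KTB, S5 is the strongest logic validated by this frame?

K

Reflexive (axiom T): no — w2 is not related to itself.
Symmetric (axiom B): no — w4 R w2 but not w2 R w4.
Euclidean (axiom 5): no — w4 R w1 and w4 R w2, but not w1 R w2.
So F validates K; T would additionally require R to be reflexive. The strongest is K.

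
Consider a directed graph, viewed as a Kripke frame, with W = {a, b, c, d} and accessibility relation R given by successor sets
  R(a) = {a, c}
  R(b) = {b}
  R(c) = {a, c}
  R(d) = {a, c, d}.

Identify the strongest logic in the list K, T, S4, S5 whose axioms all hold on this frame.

Reflexive (axiom T): yes — every world is R-related to itself.
Transitive (axiom 4): yes — every two-step R-path is closed by a direct edge.
Euclidean (axiom 5): no — d R a and d R d, but not a R d.
So F validates K, T, S4; S5 would additionally require R to be Euclidean. The strongest is S4.

S4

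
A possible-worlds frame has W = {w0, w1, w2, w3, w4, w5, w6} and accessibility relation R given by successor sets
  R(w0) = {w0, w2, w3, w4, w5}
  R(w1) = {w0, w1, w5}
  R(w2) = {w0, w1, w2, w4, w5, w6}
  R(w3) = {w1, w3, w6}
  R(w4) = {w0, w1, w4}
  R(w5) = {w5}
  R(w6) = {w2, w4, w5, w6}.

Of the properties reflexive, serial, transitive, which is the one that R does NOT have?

transitive

Reflexive: yes — every world is R-related to itself.
Serial: yes — every world has a successor (e.g. w0 R w0).
Transitive: no — w0 R w2 and w2 R w1, but not w0 R w1.
Only transitive fails.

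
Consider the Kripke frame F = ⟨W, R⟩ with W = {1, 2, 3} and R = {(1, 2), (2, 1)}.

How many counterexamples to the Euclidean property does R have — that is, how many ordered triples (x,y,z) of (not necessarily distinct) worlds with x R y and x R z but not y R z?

2

Enumerating: (1,2,2), (2,1,1).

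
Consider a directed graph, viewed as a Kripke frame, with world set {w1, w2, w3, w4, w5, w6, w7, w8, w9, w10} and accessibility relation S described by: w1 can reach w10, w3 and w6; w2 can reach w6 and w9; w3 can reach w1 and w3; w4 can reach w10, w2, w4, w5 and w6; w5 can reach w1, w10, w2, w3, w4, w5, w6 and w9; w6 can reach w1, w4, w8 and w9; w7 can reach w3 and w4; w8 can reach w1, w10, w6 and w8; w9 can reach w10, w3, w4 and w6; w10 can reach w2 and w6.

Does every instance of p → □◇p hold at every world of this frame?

No

Axiom B corresponds to the accessibility relation being symmetric.
Symmetric: no — w1 S w10 but not w10 S w1.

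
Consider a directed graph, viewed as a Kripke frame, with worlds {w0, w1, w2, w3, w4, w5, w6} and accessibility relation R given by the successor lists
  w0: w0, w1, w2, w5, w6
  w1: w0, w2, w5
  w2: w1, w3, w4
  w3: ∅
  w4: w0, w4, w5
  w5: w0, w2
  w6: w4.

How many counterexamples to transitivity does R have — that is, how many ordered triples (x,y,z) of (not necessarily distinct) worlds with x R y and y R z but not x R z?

Enumerating: (w0,w2,w3), (w0,w2,w4), (w0,w6,w4), (w1,w0,w1), (w1,w0,w6), (w1,w2,w1), (w1,w2,w3), (w1,w2,w4), (w2,w1,w0), (w2,w1,w2), (w2,w1,w5), (w2,w4,w0), … and 13 more.
Total: 25.

25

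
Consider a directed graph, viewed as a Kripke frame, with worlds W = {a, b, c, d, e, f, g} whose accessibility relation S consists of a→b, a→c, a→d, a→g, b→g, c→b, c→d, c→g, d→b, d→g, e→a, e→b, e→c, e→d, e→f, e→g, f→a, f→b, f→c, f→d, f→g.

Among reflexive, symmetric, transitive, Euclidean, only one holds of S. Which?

transitive

Reflexive: no — a is not related to itself.
Symmetric: no — a S b but not b S a.
Transitive: yes — every two-step S-path is closed by a direct edge.
Euclidean: no — a S b and a S c, but not b S c.
Only transitive holds.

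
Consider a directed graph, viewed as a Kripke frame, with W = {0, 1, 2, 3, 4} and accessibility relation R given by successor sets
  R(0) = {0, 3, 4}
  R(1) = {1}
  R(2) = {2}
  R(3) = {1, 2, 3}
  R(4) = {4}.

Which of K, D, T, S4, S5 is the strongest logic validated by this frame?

T

Serial (axiom D): yes — every world has a successor (e.g. 0 R 0).
Reflexive (axiom T): yes — every world is R-related to itself.
Transitive (axiom 4): no — 0 R 3 and 3 R 1, but not 0 R 1.
Euclidean (axiom 5): no — 0 R 3 and 0 R 4, but not 3 R 4.
So F validates K, D, T; S4 would additionally require R to be transitive. The strongest is T.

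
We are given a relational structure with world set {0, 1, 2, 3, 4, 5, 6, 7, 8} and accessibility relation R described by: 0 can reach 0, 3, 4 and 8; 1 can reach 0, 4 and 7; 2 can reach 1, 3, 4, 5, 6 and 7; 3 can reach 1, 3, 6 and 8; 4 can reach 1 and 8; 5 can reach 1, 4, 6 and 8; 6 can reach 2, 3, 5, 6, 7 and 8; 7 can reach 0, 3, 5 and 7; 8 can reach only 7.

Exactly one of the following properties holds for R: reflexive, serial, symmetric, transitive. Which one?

serial

Reflexive: no — 1 is not related to itself.
Serial: yes — every world has a successor (e.g. 0 R 0).
Symmetric: no — 0 R 3 but not 3 R 0.
Transitive: no — 0 R 3 and 3 R 1, but not 0 R 1.
Only serial holds.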